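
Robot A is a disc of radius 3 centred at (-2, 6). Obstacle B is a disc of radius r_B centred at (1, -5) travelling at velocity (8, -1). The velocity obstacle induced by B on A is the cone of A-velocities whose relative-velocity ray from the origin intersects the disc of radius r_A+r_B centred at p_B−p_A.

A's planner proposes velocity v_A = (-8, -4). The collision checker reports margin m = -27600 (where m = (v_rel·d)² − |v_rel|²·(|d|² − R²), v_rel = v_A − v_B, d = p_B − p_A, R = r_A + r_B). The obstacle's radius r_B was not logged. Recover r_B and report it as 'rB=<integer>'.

m = -27600
d = (3, -11);  v_rel = (-16, -3),  |v_rel|² = 265
v_rel×d = (-16)·(-11) − (-3)·(3) = 185
since m = R²·265 − 185²:  R² = (34225 + -27600) / 265 = 25
R = √25 = 5  ⇒  r_B = 5 − 3 = 2

rB=2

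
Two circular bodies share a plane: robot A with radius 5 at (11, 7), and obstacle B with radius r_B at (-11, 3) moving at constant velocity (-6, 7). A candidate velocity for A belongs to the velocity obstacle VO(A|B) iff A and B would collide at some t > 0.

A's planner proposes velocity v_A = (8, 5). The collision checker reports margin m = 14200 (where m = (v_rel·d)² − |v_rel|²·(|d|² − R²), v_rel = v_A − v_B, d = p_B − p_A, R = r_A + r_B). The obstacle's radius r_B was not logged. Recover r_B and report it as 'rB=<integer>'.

m = 14200
d = (-22, -4);  v_rel = (14, -2),  |v_rel|² = 200
v_rel×d = (14)·(-4) − (-2)·(-22) = -100
since m = R²·200 − (-100)²:  R² = (10000 + 14200) / 200 = 121
R = √121 = 11  ⇒  r_B = 11 − 5 = 6

rB=6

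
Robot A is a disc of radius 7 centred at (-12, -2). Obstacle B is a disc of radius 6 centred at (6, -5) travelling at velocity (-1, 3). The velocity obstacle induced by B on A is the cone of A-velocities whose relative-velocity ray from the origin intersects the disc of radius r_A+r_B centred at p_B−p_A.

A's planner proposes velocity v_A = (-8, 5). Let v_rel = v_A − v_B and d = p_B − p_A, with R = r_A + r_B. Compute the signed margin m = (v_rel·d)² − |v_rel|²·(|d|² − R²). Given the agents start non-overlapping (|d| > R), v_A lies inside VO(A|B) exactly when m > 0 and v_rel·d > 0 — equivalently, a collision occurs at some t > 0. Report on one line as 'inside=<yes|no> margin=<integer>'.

d = (18, -3),  |d|² = 333;  R = 7+6 = 13,  c = 333−13² = 164
v_rel = (-7, 2),  |v_rel|² = 53;  v_rel·d = (-7)·(18) + (2)·(-3) = -132
53·t² + 264·t + 164 = 0  ⇒  m = (-132)² − 53·164 = 8732
m = 8732 > 0,  v_rel·d = -132 < 0  ⇒  outside

inside=no margin=8732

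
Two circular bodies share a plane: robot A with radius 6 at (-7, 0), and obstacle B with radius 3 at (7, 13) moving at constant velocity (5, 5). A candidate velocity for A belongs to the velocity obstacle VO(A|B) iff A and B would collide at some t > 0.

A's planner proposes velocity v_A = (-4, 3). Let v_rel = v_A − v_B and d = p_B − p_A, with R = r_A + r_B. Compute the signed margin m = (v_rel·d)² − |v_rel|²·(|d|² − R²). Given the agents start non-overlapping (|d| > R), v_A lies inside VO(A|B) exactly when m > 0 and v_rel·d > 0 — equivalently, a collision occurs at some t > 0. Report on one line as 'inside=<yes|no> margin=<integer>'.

d = (14, 13),  |d|² = 365;  R = 6+3 = 9,  c = 365−9² = 284
v_rel = (-9, -2),  |v_rel|² = 85;  v_rel·d = (-9)·(14) + (-2)·(13) = -152
85·t² + 304·t + 284 = 0  ⇒  m = (-152)² − 85·284 = -1036
m = -1036 < 0,  v_rel·d = -152 < 0  ⇒  outside

inside=no margin=-1036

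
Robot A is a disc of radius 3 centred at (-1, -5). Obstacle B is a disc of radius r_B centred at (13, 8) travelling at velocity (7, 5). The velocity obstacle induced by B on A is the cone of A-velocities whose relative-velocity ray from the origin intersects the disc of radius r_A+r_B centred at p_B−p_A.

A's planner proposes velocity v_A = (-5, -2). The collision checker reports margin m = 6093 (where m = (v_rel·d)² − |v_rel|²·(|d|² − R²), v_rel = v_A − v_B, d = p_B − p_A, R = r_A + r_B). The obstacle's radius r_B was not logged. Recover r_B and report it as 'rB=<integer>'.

m = 6093
d = (14, 13);  v_rel = (-12, -7),  |v_rel|² = 193
v_rel×d = (-12)·(13) − (-7)·(14) = -58
since m = R²·193 − (-58)²:  R² = (3364 + 6093) / 193 = 49
R = √49 = 7  ⇒  r_B = 7 − 3 = 4

rB=4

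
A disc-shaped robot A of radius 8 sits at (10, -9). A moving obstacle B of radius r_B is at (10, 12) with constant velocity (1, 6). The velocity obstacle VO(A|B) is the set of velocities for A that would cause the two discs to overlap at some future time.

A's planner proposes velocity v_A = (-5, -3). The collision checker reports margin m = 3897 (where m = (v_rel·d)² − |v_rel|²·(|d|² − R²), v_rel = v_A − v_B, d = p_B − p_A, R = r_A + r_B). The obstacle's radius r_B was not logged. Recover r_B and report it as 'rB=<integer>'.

m = 3897
d = (0, 21);  v_rel = (-6, -9),  |v_rel|² = 117
v_rel×d = (-6)·(21) − (-9)·(0) = -126
since m = R²·117 − (-126)²:  R² = (15876 + 3897) / 117 = 169
R = √169 = 13  ⇒  r_B = 13 − 8 = 5

rB=5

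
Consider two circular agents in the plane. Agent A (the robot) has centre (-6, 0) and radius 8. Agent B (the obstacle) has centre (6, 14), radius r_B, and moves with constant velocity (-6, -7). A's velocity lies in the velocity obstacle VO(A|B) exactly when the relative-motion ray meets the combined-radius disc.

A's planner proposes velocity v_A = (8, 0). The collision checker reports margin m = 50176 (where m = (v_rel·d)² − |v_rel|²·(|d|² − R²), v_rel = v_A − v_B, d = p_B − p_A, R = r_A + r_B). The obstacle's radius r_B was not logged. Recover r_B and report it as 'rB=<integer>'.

m = 50176
d = (12, 14);  v_rel = (14, 7),  |v_rel|² = 245
v_rel×d = (14)·(14) − (7)·(12) = 112
since m = R²·245 − 112²:  R² = (12544 + 50176) / 245 = 256
R = √256 = 16  ⇒  r_B = 16 − 8 = 8

rB=8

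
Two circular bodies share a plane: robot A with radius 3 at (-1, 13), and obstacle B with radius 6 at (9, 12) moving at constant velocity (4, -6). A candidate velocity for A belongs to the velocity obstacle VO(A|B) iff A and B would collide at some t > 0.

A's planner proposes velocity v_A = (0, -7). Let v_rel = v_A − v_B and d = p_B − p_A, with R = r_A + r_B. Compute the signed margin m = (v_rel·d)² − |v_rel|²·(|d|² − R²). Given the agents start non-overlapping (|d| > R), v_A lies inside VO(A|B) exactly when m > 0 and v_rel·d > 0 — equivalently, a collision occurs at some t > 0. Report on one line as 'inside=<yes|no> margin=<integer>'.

d = (10, -1),  |d|² = 101;  R = 3+6 = 9,  c = 101−9² = 20
v_rel = (-4, -1),  |v_rel|² = 17;  v_rel·d = (-4)·(10) + (-1)·(-1) = -39
17·t² + 78·t + 20 = 0  ⇒  m = (-39)² − 17·20 = 1181
m = 1181 > 0,  v_rel·d = -39 < 0  ⇒  outside

inside=no margin=1181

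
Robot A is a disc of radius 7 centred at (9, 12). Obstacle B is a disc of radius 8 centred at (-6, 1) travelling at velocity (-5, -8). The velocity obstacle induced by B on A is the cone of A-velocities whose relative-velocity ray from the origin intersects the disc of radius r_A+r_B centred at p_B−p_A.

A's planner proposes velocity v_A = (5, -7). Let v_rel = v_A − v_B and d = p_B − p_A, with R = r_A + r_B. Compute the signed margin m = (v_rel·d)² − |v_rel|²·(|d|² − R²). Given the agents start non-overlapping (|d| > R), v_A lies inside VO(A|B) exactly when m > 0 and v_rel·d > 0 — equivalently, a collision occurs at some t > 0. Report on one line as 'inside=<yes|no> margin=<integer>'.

d = (-15, -11),  |d|² = 346;  R = 7+8 = 15,  c = 346−15² = 121
v_rel = (10, 1),  |v_rel|² = 101;  v_rel·d = (10)·(-15) + (1)·(-11) = -161
101·t² + 322·t + 121 = 0  ⇒  m = (-161)² − 101·121 = 13700
m = 13700 > 0,  v_rel·d = -161 < 0  ⇒  outside

inside=no margin=13700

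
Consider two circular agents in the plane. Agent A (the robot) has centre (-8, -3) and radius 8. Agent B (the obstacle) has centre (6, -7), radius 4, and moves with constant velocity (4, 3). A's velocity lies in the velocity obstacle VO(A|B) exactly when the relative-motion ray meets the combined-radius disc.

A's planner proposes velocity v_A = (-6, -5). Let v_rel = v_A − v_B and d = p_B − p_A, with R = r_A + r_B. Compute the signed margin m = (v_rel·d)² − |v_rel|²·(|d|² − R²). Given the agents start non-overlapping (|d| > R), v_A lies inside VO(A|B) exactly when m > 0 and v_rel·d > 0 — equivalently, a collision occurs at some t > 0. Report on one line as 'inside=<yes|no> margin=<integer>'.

d = (14, -4),  |d|² = 212;  R = 8+4 = 12,  c = 212−12² = 68
v_rel = (-10, -8),  |v_rel|² = 164;  v_rel·d = (-10)·(14) + (-8)·(-4) = -108
164·t² + 216·t + 68 = 0  ⇒  m = (-108)² − 164·68 = 512
m = 512 > 0,  v_rel·d = -108 < 0  ⇒  outside

inside=no margin=512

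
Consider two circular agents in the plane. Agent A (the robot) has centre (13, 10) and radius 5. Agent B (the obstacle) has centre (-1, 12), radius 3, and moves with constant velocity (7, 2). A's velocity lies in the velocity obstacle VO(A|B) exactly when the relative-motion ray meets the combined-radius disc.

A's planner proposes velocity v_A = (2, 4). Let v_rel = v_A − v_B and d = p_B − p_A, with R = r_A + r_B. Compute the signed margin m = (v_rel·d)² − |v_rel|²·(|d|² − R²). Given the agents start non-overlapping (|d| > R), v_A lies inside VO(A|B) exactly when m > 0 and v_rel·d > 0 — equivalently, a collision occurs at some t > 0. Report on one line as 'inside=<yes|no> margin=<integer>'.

d = (-14, 2),  |d|² = 200;  R = 5+3 = 8,  c = 200−8² = 136
v_rel = (-5, 2),  |v_rel|² = 29;  v_rel·d = (-5)·(-14) + (2)·(2) = 74
29·t² − 148·t + 136 = 0  ⇒  m = 74² − 29·136 = 1532
m = 1532 > 0,  v_rel·d = 74 > 0  ⇒  inside

inside=yes margin=1532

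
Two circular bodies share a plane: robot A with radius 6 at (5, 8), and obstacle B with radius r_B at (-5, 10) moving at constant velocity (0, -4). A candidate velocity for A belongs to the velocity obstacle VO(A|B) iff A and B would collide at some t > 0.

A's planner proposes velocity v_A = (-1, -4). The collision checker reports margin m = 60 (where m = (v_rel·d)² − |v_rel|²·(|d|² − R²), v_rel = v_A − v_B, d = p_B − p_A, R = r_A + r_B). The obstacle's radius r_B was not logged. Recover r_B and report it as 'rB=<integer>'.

m = 60
d = (-10, 2);  v_rel = (-1, 0),  |v_rel|² = 1
v_rel×d = (-1)·(2) − (0)·(-10) = -2
since m = R²·1 − (-2)²:  R² = (4 + 60) / 1 = 64
R = √64 = 8  ⇒  r_B = 8 − 6 = 2

rB=2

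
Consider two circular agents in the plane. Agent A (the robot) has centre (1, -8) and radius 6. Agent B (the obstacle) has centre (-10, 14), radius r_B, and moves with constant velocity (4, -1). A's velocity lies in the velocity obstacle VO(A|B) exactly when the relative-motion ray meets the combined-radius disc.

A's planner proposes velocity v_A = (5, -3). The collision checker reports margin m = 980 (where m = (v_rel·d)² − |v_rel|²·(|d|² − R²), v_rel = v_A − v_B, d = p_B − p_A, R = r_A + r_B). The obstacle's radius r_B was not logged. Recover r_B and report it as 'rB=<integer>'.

m = 980
d = (-11, 22);  v_rel = (1, -2),  |v_rel|² = 5
v_rel×d = (1)·(22) − (-2)·(-11) = 0
since m = R²·5 − 0²:  R² = (0 + 980) / 5 = 196
R = √196 = 14  ⇒  r_B = 14 − 6 = 8

rB=8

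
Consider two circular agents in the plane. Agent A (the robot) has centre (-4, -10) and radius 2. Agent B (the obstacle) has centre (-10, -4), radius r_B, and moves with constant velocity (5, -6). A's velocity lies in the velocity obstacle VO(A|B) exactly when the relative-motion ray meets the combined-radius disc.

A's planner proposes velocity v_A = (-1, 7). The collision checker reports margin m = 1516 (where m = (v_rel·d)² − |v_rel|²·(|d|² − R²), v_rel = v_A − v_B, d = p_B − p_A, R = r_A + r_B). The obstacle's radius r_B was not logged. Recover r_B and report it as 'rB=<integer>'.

m = 1516
d = (-6, 6);  v_rel = (-6, 13),  |v_rel|² = 205
v_rel×d = (-6)·(6) − (13)·(-6) = 42
since m = R²·205 − 42²:  R² = (1764 + 1516) / 205 = 16
R = √16 = 4  ⇒  r_B = 4 − 2 = 2

rB=2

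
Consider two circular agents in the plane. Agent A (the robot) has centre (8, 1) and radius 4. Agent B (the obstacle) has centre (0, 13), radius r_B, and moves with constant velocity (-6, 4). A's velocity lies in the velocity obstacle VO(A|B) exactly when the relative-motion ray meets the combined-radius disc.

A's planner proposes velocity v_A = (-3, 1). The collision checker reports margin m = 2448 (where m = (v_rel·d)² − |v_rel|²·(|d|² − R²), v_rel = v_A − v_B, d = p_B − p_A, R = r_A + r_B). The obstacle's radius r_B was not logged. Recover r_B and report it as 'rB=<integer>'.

m = 2448
d = (-8, 12);  v_rel = (3, -3),  |v_rel|² = 18
v_rel×d = (3)·(12) − (-3)·(-8) = 12
since m = R²·18 − 12²:  R² = (144 + 2448) / 18 = 144
R = √144 = 12  ⇒  r_B = 12 − 4 = 8

rB=8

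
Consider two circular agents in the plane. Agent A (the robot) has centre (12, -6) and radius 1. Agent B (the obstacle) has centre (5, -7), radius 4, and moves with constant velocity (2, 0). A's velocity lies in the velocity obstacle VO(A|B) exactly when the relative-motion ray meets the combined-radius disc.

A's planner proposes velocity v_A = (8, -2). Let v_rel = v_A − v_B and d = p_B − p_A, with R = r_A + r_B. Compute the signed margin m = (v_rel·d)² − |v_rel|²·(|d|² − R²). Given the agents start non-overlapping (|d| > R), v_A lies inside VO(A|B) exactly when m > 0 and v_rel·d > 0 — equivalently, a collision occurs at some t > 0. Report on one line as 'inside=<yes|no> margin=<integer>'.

d = (-7, -1),  |d|² = 50;  R = 1+4 = 5,  c = 50−5² = 25
v_rel = (6, -2),  |v_rel|² = 40;  v_rel·d = (6)·(-7) + (-2)·(-1) = -40
40·t² + 80·t + 25 = 0  ⇒  m = (-40)² − 40·25 = 600
m = 600 > 0,  v_rel·d = -40 < 0  ⇒  outside

inside=no margin=600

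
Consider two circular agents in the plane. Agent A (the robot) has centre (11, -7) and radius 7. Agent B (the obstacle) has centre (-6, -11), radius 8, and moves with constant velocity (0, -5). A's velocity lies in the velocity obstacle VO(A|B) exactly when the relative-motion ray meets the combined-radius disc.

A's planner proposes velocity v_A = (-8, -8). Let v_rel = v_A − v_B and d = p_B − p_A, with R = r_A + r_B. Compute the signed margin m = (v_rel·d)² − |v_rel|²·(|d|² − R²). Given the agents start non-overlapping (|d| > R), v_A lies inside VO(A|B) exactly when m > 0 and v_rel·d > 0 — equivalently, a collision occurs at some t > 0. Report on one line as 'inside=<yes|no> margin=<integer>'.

d = (-17, -4),  |d|² = 305;  R = 7+8 = 15,  c = 305−15² = 80
v_rel = (-8, -3),  |v_rel|² = 73;  v_rel·d = (-8)·(-17) + (-3)·(-4) = 148
73·t² − 296·t + 80 = 0  ⇒  m = 148² − 73·80 = 16064
m = 16064 > 0,  v_rel·d = 148 > 0  ⇒  inside

inside=yes margin=16064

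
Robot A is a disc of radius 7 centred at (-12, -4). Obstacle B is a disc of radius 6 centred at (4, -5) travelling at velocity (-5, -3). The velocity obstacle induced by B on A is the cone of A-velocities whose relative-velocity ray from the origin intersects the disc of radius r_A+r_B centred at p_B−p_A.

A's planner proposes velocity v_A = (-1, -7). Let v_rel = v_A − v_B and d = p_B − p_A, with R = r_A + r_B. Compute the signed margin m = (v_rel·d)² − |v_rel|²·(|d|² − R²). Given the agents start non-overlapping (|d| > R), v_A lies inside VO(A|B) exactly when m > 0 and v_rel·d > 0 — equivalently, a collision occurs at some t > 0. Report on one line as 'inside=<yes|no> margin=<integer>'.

d = (16, -1),  |d|² = 257;  R = 7+6 = 13,  c = 257−13² = 88
v_rel = (4, -4),  |v_rel|² = 32;  v_rel·d = (4)·(16) + (-4)·(-1) = 68
32·t² − 136·t + 88 = 0  ⇒  m = 68² − 32·88 = 1808
m = 1808 > 0,  v_rel·d = 68 > 0  ⇒  inside

inside=yes margin=1808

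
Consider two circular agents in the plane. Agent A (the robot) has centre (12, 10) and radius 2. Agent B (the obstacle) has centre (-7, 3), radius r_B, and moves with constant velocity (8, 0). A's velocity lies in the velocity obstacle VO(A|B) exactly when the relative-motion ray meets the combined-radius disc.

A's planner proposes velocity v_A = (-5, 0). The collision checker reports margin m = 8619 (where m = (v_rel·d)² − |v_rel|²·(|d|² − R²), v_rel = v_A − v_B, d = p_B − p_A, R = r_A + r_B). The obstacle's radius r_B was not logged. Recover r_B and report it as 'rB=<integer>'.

m = 8619
d = (-19, -7);  v_rel = (-13, 0),  |v_rel|² = 169
v_rel×d = (-13)·(-7) − (0)·(-19) = 91
since m = R²·169 − 91²:  R² = (8281 + 8619) / 169 = 100
R = √100 = 10  ⇒  r_B = 10 − 2 = 8

rB=8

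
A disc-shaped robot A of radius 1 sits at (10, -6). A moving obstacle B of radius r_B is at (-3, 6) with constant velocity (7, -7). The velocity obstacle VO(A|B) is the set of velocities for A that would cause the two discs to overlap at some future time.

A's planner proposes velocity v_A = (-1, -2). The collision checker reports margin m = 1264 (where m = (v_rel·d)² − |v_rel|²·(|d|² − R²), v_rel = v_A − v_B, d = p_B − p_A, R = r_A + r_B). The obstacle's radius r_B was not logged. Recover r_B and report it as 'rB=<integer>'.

m = 1264
d = (-13, 12);  v_rel = (-8, 5),  |v_rel|² = 89
v_rel×d = (-8)·(12) − (5)·(-13) = -31
since m = R²·89 − (-31)²:  R² = (961 + 1264) / 89 = 25
R = √25 = 5  ⇒  r_B = 5 − 1 = 4

rB=4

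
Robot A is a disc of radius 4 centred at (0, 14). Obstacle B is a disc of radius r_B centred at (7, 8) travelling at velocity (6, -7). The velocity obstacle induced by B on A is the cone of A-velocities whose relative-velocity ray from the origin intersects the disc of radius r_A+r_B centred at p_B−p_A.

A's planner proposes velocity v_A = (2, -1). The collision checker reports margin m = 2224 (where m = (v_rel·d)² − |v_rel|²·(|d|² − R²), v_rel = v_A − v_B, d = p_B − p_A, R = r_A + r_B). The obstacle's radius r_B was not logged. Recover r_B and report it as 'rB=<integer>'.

m = 2224
d = (7, -6);  v_rel = (-4, 6),  |v_rel|² = 52
v_rel×d = (-4)·(-6) − (6)·(7) = -18
since m = R²·52 − (-18)²:  R² = (324 + 2224) / 52 = 49
R = √49 = 7  ⇒  r_B = 7 − 4 = 3

rB=3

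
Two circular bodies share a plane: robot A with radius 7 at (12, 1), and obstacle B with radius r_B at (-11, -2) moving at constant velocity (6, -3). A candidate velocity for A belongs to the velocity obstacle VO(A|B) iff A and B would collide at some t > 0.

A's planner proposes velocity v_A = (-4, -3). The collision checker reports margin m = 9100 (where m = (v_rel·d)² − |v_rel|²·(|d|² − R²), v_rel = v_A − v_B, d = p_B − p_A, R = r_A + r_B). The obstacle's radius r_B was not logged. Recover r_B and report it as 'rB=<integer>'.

m = 9100
d = (-23, -3);  v_rel = (-10, 0),  |v_rel|² = 100
v_rel×d = (-10)·(-3) − (0)·(-23) = 30
since m = R²·100 − 30²:  R² = (900 + 9100) / 100 = 100
R = √100 = 10  ⇒  r_B = 10 − 7 = 3

rB=3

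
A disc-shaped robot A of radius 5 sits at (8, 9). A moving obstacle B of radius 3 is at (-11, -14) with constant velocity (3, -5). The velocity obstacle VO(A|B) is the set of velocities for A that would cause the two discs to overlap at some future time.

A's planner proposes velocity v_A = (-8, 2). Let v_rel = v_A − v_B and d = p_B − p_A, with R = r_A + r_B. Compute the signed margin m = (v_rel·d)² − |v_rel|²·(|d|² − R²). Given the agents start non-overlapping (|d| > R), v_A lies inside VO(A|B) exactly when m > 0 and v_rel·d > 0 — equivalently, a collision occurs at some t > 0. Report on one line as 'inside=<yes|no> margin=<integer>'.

d = (-19, -23),  |d|² = 890;  R = 5+3 = 8,  c = 890−8² = 826
v_rel = (-11, 7),  |v_rel|² = 170;  v_rel·d = (-11)·(-19) + (7)·(-23) = 48
170·t² − 96·t + 826 = 0  ⇒  m = 48² − 170·826 = -138116
m = -138116 < 0,  v_rel·d = 48 > 0  ⇒  outside

inside=no margin=-138116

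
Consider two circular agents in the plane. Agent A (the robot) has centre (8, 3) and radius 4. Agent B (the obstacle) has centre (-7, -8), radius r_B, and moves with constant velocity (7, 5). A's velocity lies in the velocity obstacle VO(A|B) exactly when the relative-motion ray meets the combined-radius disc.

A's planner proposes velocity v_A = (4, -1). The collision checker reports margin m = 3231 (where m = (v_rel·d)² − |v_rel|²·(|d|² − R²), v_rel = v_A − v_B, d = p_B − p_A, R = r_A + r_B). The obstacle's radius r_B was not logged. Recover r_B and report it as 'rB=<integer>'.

m = 3231
d = (-15, -11);  v_rel = (-3, -6),  |v_rel|² = 45
v_rel×d = (-3)·(-11) − (-6)·(-15) = -57
since m = R²·45 − (-57)²:  R² = (3249 + 3231) / 45 = 144
R = √144 = 12  ⇒  r_B = 12 − 4 = 8

rB=8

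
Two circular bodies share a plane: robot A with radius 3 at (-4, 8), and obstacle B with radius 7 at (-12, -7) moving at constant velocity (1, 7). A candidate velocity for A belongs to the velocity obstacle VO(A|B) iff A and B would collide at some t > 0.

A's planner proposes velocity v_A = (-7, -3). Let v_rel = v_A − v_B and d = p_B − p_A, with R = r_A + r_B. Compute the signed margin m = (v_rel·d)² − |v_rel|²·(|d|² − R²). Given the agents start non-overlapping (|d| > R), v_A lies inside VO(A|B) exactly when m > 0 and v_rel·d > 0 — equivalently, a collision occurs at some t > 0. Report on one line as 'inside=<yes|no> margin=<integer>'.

d = (-8, -15),  |d|² = 289;  R = 3+7 = 10,  c = 289−10² = 189
v_rel = (-8, -10),  |v_rel|² = 164;  v_rel·d = (-8)·(-8) + (-10)·(-15) = 214
164·t² − 428·t + 189 = 0  ⇒  m = 214² − 164·189 = 14800
m = 14800 > 0,  v_rel·d = 214 > 0  ⇒  inside

inside=yes margin=14800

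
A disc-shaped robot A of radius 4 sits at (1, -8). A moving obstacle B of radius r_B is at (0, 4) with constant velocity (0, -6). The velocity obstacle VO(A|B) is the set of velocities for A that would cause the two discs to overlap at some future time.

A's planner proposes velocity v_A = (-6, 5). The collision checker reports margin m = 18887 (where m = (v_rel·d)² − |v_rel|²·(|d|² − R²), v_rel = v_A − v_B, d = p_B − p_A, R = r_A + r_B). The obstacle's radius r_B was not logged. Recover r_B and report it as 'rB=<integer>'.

m = 18887
d = (-1, 12);  v_rel = (-6, 11),  |v_rel|² = 157
v_rel×d = (-6)·(12) − (11)·(-1) = -61
since m = R²·157 − (-61)²:  R² = (3721 + 18887) / 157 = 144
R = √144 = 12  ⇒  r_B = 12 − 4 = 8

rB=8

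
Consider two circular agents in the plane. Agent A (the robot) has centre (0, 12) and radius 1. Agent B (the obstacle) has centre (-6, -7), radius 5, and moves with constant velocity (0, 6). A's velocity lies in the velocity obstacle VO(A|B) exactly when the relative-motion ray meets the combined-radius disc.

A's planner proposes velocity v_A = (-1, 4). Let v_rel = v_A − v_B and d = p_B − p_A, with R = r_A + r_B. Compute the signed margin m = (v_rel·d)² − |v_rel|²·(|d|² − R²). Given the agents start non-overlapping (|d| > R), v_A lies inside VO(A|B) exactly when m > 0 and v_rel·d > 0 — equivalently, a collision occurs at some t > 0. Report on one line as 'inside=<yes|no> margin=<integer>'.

d = (-6, -19),  |d|² = 397;  R = 1+5 = 6,  c = 397−6² = 361
v_rel = (-1, -2),  |v_rel|² = 5;  v_rel·d = (-1)·(-6) + (-2)·(-19) = 44
5·t² − 88·t + 361 = 0  ⇒  m = 44² − 5·361 = 131
m = 131 > 0,  v_rel·d = 44 > 0  ⇒  inside

inside=yes margin=131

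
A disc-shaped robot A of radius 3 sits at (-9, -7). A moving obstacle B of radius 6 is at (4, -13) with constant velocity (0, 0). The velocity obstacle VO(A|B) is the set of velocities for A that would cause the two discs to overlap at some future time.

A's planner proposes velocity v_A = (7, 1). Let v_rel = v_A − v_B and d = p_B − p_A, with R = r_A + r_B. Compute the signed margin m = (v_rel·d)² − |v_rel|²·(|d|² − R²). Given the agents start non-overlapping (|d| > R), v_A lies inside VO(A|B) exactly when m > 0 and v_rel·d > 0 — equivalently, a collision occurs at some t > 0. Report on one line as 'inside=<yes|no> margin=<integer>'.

d = (13, -6),  |d|² = 205;  R = 3+6 = 9,  c = 205−9² = 124
v_rel = (7, 1),  |v_rel|² = 50;  v_rel·d = (7)·(13) + (1)·(-6) = 85
50·t² − 170·t + 124 = 0  ⇒  m = 85² − 50·124 = 1025
m = 1025 > 0,  v_rel·d = 85 > 0  ⇒  inside

inside=yes margin=1025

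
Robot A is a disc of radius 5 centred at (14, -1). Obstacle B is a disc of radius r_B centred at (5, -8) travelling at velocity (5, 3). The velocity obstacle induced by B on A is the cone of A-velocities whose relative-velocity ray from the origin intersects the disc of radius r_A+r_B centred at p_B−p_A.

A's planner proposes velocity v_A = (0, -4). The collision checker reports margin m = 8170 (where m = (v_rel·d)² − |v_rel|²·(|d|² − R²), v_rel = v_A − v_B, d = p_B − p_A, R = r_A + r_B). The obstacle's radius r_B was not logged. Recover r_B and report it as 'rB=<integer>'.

m = 8170
d = (-9, -7);  v_rel = (-5, -7),  |v_rel|² = 74
v_rel×d = (-5)·(-7) − (-7)·(-9) = -28
since m = R²·74 − (-28)²:  R² = (784 + 8170) / 74 = 121
R = √121 = 11  ⇒  r_B = 11 − 5 = 6

rB=6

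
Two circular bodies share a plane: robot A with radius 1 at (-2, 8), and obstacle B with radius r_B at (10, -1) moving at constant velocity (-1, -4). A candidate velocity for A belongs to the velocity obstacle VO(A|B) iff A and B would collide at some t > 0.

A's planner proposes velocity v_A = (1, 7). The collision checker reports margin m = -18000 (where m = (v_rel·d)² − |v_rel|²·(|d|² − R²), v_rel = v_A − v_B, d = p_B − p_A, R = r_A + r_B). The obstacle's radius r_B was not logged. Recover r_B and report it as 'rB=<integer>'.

m = -18000
d = (12, -9);  v_rel = (2, 11),  |v_rel|² = 125
v_rel×d = (2)·(-9) − (11)·(12) = -150
since m = R²·125 − (-150)²:  R² = (22500 + -18000) / 125 = 36
R = √36 = 6  ⇒  r_B = 6 − 1 = 5

rB=5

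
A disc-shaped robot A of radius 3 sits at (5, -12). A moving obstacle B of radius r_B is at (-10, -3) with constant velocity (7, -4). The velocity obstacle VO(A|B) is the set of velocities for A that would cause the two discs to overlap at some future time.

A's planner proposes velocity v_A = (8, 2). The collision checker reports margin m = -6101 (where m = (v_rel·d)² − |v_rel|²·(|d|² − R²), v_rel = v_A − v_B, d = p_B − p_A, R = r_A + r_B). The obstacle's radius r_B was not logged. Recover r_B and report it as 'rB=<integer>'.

m = -6101
d = (-15, 9);  v_rel = (1, 6),  |v_rel|² = 37
v_rel×d = (1)·(9) − (6)·(-15) = 99
since m = R²·37 − 99²:  R² = (9801 + -6101) / 37 = 100
R = √100 = 10  ⇒  r_B = 10 − 3 = 7

rB=7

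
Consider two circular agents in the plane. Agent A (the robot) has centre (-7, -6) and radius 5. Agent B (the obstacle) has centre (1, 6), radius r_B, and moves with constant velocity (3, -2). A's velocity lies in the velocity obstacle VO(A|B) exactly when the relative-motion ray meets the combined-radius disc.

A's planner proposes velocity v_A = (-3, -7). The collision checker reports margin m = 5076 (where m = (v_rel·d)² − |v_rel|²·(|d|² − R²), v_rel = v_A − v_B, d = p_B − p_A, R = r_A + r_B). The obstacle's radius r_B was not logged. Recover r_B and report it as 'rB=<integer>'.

m = 5076
d = (8, 12);  v_rel = (-6, -5),  |v_rel|² = 61
v_rel×d = (-6)·(12) − (-5)·(8) = -32
since m = R²·61 − (-32)²:  R² = (1024 + 5076) / 61 = 100
R = √100 = 10  ⇒  r_B = 10 − 5 = 5

rB=5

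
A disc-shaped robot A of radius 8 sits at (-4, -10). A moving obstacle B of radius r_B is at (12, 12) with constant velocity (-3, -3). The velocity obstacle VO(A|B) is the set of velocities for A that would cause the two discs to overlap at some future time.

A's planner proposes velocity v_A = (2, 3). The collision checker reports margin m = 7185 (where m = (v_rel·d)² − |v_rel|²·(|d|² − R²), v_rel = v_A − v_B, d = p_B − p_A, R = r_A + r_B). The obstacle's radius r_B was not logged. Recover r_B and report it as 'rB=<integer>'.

m = 7185
d = (16, 22);  v_rel = (5, 6),  |v_rel|² = 61
v_rel×d = (5)·(22) − (6)·(16) = 14
since m = R²·61 − 14²:  R² = (196 + 7185) / 61 = 121
R = √121 = 11  ⇒  r_B = 11 − 8 = 3

rB=3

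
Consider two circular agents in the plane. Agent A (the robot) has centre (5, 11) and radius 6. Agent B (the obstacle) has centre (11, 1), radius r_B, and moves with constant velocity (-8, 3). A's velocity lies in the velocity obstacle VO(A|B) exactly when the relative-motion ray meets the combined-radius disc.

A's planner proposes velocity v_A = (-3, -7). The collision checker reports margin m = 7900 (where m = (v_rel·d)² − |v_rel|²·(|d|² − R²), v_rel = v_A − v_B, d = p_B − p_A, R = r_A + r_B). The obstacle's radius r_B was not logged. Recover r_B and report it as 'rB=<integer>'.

m = 7900
d = (6, -10);  v_rel = (5, -10),  |v_rel|² = 125
v_rel×d = (5)·(-10) − (-10)·(6) = 10
since m = R²·125 − 10²:  R² = (100 + 7900) / 125 = 64
R = √64 = 8  ⇒  r_B = 8 − 6 = 2

rB=2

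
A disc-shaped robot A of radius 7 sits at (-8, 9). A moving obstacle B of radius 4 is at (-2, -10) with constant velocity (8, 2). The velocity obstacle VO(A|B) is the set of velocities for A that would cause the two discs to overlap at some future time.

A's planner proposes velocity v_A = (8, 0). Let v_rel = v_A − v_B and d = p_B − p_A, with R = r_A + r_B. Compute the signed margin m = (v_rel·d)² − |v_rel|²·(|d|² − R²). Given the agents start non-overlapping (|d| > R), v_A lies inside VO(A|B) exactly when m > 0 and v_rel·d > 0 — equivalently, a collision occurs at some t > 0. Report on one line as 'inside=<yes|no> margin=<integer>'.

d = (6, -19),  |d|² = 397;  R = 7+4 = 11,  c = 397−11² = 276
v_rel = (0, -2),  |v_rel|² = 4;  v_rel·d = (0)·(6) + (-2)·(-19) = 38
4·t² − 76·t + 276 = 0  ⇒  m = 38² − 4·276 = 340
m = 340 > 0,  v_rel·d = 38 > 0  ⇒  inside

inside=yes margin=340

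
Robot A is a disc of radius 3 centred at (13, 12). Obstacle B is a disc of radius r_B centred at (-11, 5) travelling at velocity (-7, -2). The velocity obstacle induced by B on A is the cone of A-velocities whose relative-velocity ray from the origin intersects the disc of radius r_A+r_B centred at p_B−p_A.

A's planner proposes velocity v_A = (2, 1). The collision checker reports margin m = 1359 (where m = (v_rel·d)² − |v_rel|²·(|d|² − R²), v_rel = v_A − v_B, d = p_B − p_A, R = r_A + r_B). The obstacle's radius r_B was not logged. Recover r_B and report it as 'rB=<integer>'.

m = 1359
d = (-24, -7);  v_rel = (9, 3),  |v_rel|² = 90
v_rel×d = (9)·(-7) − (3)·(-24) = 9
since m = R²·90 − 9²:  R² = (81 + 1359) / 90 = 16
R = √16 = 4  ⇒  r_B = 4 − 3 = 1

rB=1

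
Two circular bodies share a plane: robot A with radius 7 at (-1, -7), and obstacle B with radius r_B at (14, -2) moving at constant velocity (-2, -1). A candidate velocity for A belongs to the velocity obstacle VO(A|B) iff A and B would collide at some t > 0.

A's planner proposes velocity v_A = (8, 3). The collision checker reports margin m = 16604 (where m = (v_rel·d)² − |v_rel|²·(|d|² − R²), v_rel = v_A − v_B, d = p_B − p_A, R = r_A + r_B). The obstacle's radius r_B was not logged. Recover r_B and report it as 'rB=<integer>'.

m = 16604
d = (15, 5);  v_rel = (10, 4),  |v_rel|² = 116
v_rel×d = (10)·(5) − (4)·(15) = -10
since m = R²·116 − (-10)²:  R² = (100 + 16604) / 116 = 144
R = √144 = 12  ⇒  r_B = 12 − 7 = 5

rB=5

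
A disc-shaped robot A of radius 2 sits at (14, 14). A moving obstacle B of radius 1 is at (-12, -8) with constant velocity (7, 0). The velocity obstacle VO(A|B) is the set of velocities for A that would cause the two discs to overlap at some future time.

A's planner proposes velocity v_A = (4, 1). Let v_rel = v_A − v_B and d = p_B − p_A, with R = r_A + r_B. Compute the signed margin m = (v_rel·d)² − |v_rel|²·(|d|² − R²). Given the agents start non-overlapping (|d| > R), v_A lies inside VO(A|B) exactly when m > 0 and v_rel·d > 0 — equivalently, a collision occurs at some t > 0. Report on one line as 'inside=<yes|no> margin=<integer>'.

d = (-26, -22),  |d|² = 1160;  R = 2+1 = 3,  c = 1160−3² = 1151
v_rel = (-3, 1),  |v_rel|² = 10;  v_rel·d = (-3)·(-26) + (1)·(-22) = 56
10·t² − 112·t + 1151 = 0  ⇒  m = 56² − 10·1151 = -8374
m = -8374 < 0,  v_rel·d = 56 > 0  ⇒  outside

inside=no margin=-8374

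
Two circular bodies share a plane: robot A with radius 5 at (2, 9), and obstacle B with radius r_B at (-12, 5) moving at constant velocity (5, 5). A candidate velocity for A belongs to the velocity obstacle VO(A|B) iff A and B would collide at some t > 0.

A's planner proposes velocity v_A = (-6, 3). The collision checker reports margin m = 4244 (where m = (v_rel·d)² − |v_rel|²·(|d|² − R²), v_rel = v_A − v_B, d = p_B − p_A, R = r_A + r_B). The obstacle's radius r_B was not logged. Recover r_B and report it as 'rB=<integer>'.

m = 4244
d = (-14, -4);  v_rel = (-11, -2),  |v_rel|² = 125
v_rel×d = (-11)·(-4) − (-2)·(-14) = 16
since m = R²·125 − 16²:  R² = (256 + 4244) / 125 = 36
R = √36 = 6  ⇒  r_B = 6 − 5 = 1

rB=1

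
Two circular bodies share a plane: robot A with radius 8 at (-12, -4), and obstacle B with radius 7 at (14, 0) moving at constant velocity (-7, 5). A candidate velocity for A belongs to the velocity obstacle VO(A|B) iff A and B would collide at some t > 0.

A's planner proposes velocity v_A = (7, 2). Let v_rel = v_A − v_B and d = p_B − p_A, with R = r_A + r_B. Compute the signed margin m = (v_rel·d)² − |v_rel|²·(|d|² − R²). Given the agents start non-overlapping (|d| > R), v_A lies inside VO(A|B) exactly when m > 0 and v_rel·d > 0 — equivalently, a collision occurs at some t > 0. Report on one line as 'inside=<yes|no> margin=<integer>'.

d = (26, 4),  |d|² = 692;  R = 8+7 = 15,  c = 692−15² = 467
v_rel = (14, -3),  |v_rel|² = 205;  v_rel·d = (14)·(26) + (-3)·(4) = 352
205·t² − 704·t + 467 = 0  ⇒  m = 352² − 205·467 = 28169
m = 28169 > 0,  v_rel·d = 352 > 0  ⇒  inside

inside=yes margin=28169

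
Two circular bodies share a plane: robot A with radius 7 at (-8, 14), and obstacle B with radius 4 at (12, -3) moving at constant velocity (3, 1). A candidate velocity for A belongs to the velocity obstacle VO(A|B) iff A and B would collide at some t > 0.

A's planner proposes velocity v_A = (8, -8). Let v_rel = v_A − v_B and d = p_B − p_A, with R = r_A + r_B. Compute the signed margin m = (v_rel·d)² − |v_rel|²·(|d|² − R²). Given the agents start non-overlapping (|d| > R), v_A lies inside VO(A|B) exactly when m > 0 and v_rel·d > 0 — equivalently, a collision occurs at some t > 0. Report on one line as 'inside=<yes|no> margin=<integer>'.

d = (20, -17),  |d|² = 689;  R = 7+4 = 11,  c = 689−11² = 568
v_rel = (5, -9),  |v_rel|² = 106;  v_rel·d = (5)·(20) + (-9)·(-17) = 253
106·t² − 506·t + 568 = 0  ⇒  m = 253² − 106·568 = 3801
m = 3801 > 0,  v_rel·d = 253 > 0  ⇒  inside

inside=yes margin=3801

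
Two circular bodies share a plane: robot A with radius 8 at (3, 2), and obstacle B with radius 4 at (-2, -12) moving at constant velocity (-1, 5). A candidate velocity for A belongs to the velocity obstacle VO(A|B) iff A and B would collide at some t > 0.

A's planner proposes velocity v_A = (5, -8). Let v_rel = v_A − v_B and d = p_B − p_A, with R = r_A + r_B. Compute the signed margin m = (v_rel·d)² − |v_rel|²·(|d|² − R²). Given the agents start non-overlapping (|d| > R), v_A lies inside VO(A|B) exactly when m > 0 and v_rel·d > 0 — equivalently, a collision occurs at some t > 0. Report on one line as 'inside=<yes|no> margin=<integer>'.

d = (-5, -14),  |d|² = 221;  R = 8+4 = 12,  c = 221−12² = 77
v_rel = (6, -13),  |v_rel|² = 205;  v_rel·d = (6)·(-5) + (-13)·(-14) = 152
205·t² − 304·t + 77 = 0  ⇒  m = 152² − 205·77 = 7319
m = 7319 > 0,  v_rel·d = 152 > 0  ⇒  inside

inside=yes margin=7319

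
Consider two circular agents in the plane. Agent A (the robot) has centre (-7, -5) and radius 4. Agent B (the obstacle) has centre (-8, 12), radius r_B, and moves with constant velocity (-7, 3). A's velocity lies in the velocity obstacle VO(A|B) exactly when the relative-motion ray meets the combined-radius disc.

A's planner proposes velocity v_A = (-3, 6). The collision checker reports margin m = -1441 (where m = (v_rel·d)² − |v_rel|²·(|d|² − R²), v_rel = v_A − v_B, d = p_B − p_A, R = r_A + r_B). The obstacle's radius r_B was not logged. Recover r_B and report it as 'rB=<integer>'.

m = -1441
d = (-1, 17);  v_rel = (4, 3),  |v_rel|² = 25
v_rel×d = (4)·(17) − (3)·(-1) = 71
since m = R²·25 − 71²:  R² = (5041 + -1441) / 25 = 144
R = √144 = 12  ⇒  r_B = 12 − 4 = 8

rB=8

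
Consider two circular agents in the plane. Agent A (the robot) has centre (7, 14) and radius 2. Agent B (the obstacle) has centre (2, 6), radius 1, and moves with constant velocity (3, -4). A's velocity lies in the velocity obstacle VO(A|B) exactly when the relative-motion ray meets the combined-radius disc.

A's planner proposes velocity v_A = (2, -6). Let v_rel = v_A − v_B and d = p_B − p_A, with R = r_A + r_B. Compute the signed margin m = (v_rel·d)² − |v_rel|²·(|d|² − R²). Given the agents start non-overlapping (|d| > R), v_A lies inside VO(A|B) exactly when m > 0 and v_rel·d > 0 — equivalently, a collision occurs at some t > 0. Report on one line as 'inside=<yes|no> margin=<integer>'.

d = (-5, -8),  |d|² = 89;  R = 2+1 = 3,  c = 89−3² = 80
v_rel = (-1, -2),  |v_rel|² = 5;  v_rel·d = (-1)·(-5) + (-2)·(-8) = 21
5·t² − 42·t + 80 = 0  ⇒  m = 21² − 5·80 = 41
m = 41 > 0,  v_rel·d = 21 > 0  ⇒  inside

inside=yes margin=41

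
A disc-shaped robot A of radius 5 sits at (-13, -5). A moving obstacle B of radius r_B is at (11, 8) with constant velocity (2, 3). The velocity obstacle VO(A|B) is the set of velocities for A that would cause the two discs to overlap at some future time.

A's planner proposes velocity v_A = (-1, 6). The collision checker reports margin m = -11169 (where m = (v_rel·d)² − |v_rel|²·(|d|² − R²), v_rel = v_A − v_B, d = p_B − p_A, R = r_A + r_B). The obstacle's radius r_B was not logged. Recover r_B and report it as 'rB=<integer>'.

m = -11169
d = (24, 13);  v_rel = (-3, 3),  |v_rel|² = 18
v_rel×d = (-3)·(13) − (3)·(24) = -111
since m = R²·18 − (-111)²:  R² = (12321 + -11169) / 18 = 64
R = √64 = 8  ⇒  r_B = 8 − 5 = 3

rB=3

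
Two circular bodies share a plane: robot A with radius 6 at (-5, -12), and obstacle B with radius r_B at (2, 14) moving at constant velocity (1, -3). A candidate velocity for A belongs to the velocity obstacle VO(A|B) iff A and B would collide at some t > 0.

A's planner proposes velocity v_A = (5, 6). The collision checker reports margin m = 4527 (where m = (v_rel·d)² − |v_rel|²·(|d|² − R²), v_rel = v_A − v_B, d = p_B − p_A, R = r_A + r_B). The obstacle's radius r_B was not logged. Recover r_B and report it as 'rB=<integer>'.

m = 4527
d = (7, 26);  v_rel = (4, 9),  |v_rel|² = 97
v_rel×d = (4)·(26) − (9)·(7) = 41
since m = R²·97 − 41²:  R² = (1681 + 4527) / 97 = 64
R = √64 = 8  ⇒  r_B = 8 − 6 = 2

rB=2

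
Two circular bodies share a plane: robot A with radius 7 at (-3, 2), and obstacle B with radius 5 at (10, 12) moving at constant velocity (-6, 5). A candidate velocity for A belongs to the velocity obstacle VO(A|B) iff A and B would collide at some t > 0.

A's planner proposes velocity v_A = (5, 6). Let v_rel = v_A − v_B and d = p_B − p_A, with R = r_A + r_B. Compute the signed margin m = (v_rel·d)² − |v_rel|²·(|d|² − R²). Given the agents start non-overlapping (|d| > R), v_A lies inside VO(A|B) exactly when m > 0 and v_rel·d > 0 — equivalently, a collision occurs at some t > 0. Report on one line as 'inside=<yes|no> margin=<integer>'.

d = (13, 10),  |d|² = 269;  R = 7+5 = 12,  c = 269−12² = 125
v_rel = (11, 1),  |v_rel|² = 122;  v_rel·d = (11)·(13) + (1)·(10) = 153
122·t² − 306·t + 125 = 0  ⇒  m = 153² − 122·125 = 8159
m = 8159 > 0,  v_rel·d = 153 > 0  ⇒  inside

inside=yes margin=8159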